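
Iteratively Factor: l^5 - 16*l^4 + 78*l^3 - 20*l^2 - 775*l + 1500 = (l + 3)*(l^4 - 19*l^3 + 135*l^2 - 425*l + 500) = (l - 5)*(l + 3)*(l^3 - 14*l^2 + 65*l - 100) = (l - 5)*(l - 4)*(l + 3)*(l^2 - 10*l + 25) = (l - 5)^2*(l - 4)*(l + 3)*(l - 5)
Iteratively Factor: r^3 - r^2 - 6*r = (r - 3)*(r^2 + 2*r) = r*(r - 3)*(r + 2)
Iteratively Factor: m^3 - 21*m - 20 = (m + 4)*(m^2 - 4*m - 5) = (m + 1)*(m + 4)*(m - 5)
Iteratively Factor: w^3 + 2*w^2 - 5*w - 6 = (w + 1)*(w^2 + w - 6) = (w - 2)*(w + 1)*(w + 3)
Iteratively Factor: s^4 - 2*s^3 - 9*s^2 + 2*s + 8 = (s + 1)*(s^3 - 3*s^2 - 6*s + 8) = (s - 1)*(s + 1)*(s^2 - 2*s - 8) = (s - 1)*(s + 1)*(s + 2)*(s - 4)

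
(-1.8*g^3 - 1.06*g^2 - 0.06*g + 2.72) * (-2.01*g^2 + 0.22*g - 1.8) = 3.618*g^5 + 1.7346*g^4 + 3.1274*g^3 - 3.5724*g^2 + 0.7064*g - 4.896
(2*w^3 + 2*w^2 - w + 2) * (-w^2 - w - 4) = -2*w^5 - 4*w^4 - 9*w^3 - 9*w^2 + 2*w - 8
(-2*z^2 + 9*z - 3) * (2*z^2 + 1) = -4*z^4 + 18*z^3 - 8*z^2 + 9*z - 3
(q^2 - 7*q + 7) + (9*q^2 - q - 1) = 10*q^2 - 8*q + 6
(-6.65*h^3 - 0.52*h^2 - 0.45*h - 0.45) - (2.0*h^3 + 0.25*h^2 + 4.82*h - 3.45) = -8.65*h^3 - 0.77*h^2 - 5.27*h + 3.0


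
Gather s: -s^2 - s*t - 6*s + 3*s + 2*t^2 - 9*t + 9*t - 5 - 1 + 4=-s^2 + s*(-t - 3) + 2*t^2 - 2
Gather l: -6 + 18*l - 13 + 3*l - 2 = 21*l - 21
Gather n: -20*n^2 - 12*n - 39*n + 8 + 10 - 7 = -20*n^2 - 51*n + 11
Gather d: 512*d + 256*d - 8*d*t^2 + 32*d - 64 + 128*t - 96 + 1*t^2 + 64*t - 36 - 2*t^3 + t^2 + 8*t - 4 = d*(800 - 8*t^2) - 2*t^3 + 2*t^2 + 200*t - 200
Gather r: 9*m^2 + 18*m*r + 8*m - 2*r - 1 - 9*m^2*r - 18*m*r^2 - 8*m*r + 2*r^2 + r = 9*m^2 + 8*m + r^2*(2 - 18*m) + r*(-9*m^2 + 10*m - 1) - 1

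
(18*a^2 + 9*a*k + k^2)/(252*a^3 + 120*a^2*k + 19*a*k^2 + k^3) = (3*a + k)/(42*a^2 + 13*a*k + k^2)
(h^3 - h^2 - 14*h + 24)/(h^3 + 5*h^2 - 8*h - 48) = (h - 2)/(h + 4)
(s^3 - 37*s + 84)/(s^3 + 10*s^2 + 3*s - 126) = (s - 4)/(s + 6)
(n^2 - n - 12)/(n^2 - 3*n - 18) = (n - 4)/(n - 6)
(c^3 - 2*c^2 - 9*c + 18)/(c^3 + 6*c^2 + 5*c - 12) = (c^2 - 5*c + 6)/(c^2 + 3*c - 4)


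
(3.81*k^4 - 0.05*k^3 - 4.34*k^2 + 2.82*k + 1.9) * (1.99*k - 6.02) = 7.5819*k^5 - 23.0357*k^4 - 8.3356*k^3 + 31.7386*k^2 - 13.1954*k - 11.438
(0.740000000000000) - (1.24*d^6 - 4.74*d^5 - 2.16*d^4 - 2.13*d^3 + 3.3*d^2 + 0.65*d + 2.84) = -1.24*d^6 + 4.74*d^5 + 2.16*d^4 + 2.13*d^3 - 3.3*d^2 - 0.65*d - 2.1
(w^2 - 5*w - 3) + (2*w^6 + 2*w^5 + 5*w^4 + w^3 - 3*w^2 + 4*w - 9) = 2*w^6 + 2*w^5 + 5*w^4 + w^3 - 2*w^2 - w - 12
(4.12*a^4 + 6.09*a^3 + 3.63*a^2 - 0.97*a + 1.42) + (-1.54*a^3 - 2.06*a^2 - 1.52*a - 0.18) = 4.12*a^4 + 4.55*a^3 + 1.57*a^2 - 2.49*a + 1.24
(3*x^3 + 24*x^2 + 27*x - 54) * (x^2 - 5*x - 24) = 3*x^5 + 9*x^4 - 165*x^3 - 765*x^2 - 378*x + 1296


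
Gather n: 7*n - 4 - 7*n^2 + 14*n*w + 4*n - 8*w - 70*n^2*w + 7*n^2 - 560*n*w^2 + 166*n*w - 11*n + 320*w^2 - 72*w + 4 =-70*n^2*w + n*(-560*w^2 + 180*w) + 320*w^2 - 80*w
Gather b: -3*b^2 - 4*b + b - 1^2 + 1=-3*b^2 - 3*b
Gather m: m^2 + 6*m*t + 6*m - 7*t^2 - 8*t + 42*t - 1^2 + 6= m^2 + m*(6*t + 6) - 7*t^2 + 34*t + 5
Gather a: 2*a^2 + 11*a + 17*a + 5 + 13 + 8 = 2*a^2 + 28*a + 26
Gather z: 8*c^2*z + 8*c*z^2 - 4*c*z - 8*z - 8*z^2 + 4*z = z^2*(8*c - 8) + z*(8*c^2 - 4*c - 4)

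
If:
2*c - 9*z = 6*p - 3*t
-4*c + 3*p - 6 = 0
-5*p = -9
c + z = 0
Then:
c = -3/20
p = 9/5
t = 83/20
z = 3/20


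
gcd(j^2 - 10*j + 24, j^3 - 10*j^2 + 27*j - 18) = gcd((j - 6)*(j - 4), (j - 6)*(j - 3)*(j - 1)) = j - 6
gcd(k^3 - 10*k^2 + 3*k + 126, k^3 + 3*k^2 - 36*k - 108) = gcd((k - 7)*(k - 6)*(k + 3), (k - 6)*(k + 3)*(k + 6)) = k^2 - 3*k - 18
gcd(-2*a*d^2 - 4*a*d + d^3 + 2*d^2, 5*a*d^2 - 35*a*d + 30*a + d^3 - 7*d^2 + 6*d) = 1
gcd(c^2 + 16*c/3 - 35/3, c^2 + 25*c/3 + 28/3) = c + 7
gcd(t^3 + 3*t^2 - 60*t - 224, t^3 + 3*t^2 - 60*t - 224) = t^3 + 3*t^2 - 60*t - 224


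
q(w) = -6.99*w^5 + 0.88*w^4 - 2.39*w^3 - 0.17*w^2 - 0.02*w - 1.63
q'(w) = -34.95*w^4 + 3.52*w^3 - 7.17*w^2 - 0.34*w - 0.02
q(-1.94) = 219.77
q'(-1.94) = -547.10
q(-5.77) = 46132.37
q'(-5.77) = -39652.14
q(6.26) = -66440.17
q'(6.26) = -53091.21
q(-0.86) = 3.55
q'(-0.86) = -26.39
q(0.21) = -1.66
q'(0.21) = -0.44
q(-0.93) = 5.69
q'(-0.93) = -34.88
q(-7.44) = 163015.98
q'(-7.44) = -108931.56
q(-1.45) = 54.02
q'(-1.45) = -179.83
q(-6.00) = 56003.33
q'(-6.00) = -46311.62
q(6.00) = -53737.87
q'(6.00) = -44795.06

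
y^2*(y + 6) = y^3 + 6*y^2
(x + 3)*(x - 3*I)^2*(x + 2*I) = x^4 + 3*x^3 - 4*I*x^3 + 3*x^2 - 12*I*x^2 + 9*x - 18*I*x - 54*I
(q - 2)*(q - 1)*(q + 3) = q^3 - 7*q + 6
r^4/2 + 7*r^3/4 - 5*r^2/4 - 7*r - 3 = (r/2 + 1/4)*(r - 2)*(r + 2)*(r + 3)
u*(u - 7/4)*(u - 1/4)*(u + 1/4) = u^4 - 7*u^3/4 - u^2/16 + 7*u/64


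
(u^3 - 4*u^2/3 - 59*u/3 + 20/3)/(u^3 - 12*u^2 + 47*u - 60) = (3*u^2 + 11*u - 4)/(3*(u^2 - 7*u + 12))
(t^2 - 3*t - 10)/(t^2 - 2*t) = (t^2 - 3*t - 10)/(t*(t - 2))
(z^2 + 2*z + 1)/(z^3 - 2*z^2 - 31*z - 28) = (z + 1)/(z^2 - 3*z - 28)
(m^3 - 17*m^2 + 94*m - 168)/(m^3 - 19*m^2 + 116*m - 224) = (m - 6)/(m - 8)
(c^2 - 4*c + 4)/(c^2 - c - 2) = (c - 2)/(c + 1)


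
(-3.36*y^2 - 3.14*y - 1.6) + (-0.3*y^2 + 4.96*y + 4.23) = -3.66*y^2 + 1.82*y + 2.63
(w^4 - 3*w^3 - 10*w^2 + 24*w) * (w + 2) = w^5 - w^4 - 16*w^3 + 4*w^2 + 48*w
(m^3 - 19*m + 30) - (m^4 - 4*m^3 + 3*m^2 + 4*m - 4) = -m^4 + 5*m^3 - 3*m^2 - 23*m + 34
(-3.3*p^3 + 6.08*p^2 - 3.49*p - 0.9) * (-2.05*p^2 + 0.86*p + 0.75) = 6.765*p^5 - 15.302*p^4 + 9.9083*p^3 + 3.4036*p^2 - 3.3915*p - 0.675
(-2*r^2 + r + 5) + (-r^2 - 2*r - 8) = -3*r^2 - r - 3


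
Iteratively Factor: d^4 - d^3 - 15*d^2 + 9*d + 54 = (d + 3)*(d^3 - 4*d^2 - 3*d + 18) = (d + 2)*(d + 3)*(d^2 - 6*d + 9) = (d - 3)*(d + 2)*(d + 3)*(d - 3)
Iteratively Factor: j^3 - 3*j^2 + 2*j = (j - 1)*(j^2 - 2*j) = j*(j - 1)*(j - 2)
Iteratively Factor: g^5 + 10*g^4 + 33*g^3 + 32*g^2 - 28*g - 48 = (g - 1)*(g^4 + 11*g^3 + 44*g^2 + 76*g + 48) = (g - 1)*(g + 4)*(g^3 + 7*g^2 + 16*g + 12) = (g - 1)*(g + 2)*(g + 4)*(g^2 + 5*g + 6) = (g - 1)*(g + 2)*(g + 3)*(g + 4)*(g + 2)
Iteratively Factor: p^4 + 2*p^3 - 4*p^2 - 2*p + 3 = (p - 1)*(p^3 + 3*p^2 - p - 3) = (p - 1)*(p + 3)*(p^2 - 1) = (p - 1)^2*(p + 3)*(p + 1)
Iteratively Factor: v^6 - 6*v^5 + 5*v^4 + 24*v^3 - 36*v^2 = (v)*(v^5 - 6*v^4 + 5*v^3 + 24*v^2 - 36*v) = v^2*(v^4 - 6*v^3 + 5*v^2 + 24*v - 36) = v^2*(v + 2)*(v^3 - 8*v^2 + 21*v - 18) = v^2*(v - 3)*(v + 2)*(v^2 - 5*v + 6) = v^2*(v - 3)^2*(v + 2)*(v - 2)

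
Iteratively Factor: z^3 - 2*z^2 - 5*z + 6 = (z - 3)*(z^2 + z - 2) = (z - 3)*(z - 1)*(z + 2)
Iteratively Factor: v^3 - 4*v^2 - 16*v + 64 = (v - 4)*(v^2 - 16) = (v - 4)^2*(v + 4)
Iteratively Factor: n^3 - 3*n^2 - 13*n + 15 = (n - 5)*(n^2 + 2*n - 3) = (n - 5)*(n + 3)*(n - 1)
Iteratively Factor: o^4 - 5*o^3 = (o - 5)*(o^3) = o*(o - 5)*(o^2) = o^2*(o - 5)*(o)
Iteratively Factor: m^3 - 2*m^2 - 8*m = (m)*(m^2 - 2*m - 8) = m*(m - 4)*(m + 2)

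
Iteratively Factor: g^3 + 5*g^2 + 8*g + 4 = (g + 1)*(g^2 + 4*g + 4) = (g + 1)*(g + 2)*(g + 2)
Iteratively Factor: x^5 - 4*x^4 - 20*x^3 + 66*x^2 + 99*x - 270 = (x + 3)*(x^4 - 7*x^3 + x^2 + 63*x - 90) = (x - 2)*(x + 3)*(x^3 - 5*x^2 - 9*x + 45) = (x - 2)*(x + 3)^2*(x^2 - 8*x + 15) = (x - 5)*(x - 2)*(x + 3)^2*(x - 3)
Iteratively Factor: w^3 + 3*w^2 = (w + 3)*(w^2) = w*(w + 3)*(w)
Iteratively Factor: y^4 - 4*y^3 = (y)*(y^3 - 4*y^2) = y^2*(y^2 - 4*y) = y^3*(y - 4)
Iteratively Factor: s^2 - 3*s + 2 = (s - 1)*(s - 2)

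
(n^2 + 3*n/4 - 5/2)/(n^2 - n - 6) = (n - 5/4)/(n - 3)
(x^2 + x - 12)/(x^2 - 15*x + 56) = (x^2 + x - 12)/(x^2 - 15*x + 56)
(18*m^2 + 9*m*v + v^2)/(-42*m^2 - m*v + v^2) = (3*m + v)/(-7*m + v)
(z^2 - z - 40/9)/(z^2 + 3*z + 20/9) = (3*z - 8)/(3*z + 4)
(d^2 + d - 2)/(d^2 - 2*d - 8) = (d - 1)/(d - 4)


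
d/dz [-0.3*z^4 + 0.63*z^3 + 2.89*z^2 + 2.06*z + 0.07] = -1.2*z^3 + 1.89*z^2 + 5.78*z + 2.06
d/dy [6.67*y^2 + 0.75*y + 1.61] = 13.34*y + 0.75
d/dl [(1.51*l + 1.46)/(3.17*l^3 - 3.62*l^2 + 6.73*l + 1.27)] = (-9.5734*l^3 - 8.4184*l^2 + 10.5704*l - 7.9081)/(10.0489*l^6 - 22.9508*l^5 + 55.7726*l^4 - 40.6734*l^3 + 36.0981*l^2 + 17.0942*l + 1.6129)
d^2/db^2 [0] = 0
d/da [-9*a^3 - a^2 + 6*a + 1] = -27*a^2 - 2*a + 6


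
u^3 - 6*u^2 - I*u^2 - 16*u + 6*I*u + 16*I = (u - 8)*(u + 2)*(u - I)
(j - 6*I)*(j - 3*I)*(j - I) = j^3 - 10*I*j^2 - 27*j + 18*I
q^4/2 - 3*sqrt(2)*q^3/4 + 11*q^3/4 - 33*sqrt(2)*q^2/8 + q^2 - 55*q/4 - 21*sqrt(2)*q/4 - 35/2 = (q/2 + sqrt(2)/2)*(q + 2)*(q + 7/2)*(q - 5*sqrt(2)/2)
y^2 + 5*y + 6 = (y + 2)*(y + 3)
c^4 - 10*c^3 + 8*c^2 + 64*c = c*(c - 8)*(c - 4)*(c + 2)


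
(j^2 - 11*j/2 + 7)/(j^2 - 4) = (j - 7/2)/(j + 2)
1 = 1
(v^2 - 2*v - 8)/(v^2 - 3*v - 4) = (v + 2)/(v + 1)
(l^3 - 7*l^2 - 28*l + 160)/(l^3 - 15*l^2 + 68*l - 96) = (l + 5)/(l - 3)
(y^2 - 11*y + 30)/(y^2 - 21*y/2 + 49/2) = 2*(y^2 - 11*y + 30)/(2*y^2 - 21*y + 49)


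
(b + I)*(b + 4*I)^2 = b^3 + 9*I*b^2 - 24*b - 16*I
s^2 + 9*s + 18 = (s + 3)*(s + 6)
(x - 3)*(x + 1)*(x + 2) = x^3 - 7*x - 6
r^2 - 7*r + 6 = (r - 6)*(r - 1)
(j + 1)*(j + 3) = j^2 + 4*j + 3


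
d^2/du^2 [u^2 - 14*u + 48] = 2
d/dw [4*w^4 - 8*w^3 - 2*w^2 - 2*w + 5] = 16*w^3 - 24*w^2 - 4*w - 2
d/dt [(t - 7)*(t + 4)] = 2*t - 3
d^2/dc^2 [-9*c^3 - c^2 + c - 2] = -54*c - 2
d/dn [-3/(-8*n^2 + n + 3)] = 3*(1 - 16*n)/(-8*n^2 + n + 3)^2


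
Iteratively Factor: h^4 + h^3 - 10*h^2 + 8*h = (h - 2)*(h^3 + 3*h^2 - 4*h) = (h - 2)*(h - 1)*(h^2 + 4*h) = h*(h - 2)*(h - 1)*(h + 4)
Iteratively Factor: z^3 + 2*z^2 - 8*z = (z)*(z^2 + 2*z - 8) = z*(z - 2)*(z + 4)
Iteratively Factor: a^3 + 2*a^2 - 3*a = (a)*(a^2 + 2*a - 3) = a*(a - 1)*(a + 3)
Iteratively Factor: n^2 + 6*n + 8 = (n + 2)*(n + 4)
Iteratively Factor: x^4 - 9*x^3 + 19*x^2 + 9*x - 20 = (x - 4)*(x^3 - 5*x^2 - x + 5) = (x - 4)*(x + 1)*(x^2 - 6*x + 5) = (x - 4)*(x - 1)*(x + 1)*(x - 5)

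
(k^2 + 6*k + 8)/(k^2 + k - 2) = (k + 4)/(k - 1)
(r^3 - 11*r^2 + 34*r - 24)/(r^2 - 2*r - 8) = (r^2 - 7*r + 6)/(r + 2)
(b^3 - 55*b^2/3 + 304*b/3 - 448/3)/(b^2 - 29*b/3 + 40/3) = (3*b^2 - 31*b + 56)/(3*b - 5)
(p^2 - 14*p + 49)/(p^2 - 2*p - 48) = (-p^2 + 14*p - 49)/(-p^2 + 2*p + 48)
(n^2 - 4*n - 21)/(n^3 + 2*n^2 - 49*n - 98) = (n + 3)/(n^2 + 9*n + 14)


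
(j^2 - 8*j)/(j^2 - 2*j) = (j - 8)/(j - 2)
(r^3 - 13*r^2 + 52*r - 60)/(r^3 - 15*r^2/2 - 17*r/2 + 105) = 2*(r - 2)/(2*r + 7)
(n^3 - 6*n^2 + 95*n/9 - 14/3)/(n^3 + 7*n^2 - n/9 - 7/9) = (9*n^3 - 54*n^2 + 95*n - 42)/(9*n^3 + 63*n^2 - n - 7)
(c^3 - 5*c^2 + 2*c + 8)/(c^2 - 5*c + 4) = (c^2 - c - 2)/(c - 1)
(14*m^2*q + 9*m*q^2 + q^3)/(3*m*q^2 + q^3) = (14*m^2 + 9*m*q + q^2)/(q*(3*m + q))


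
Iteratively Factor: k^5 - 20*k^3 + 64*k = (k - 2)*(k^4 + 2*k^3 - 16*k^2 - 32*k) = (k - 2)*(k + 2)*(k^3 - 16*k) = k*(k - 2)*(k + 2)*(k^2 - 16) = k*(k - 4)*(k - 2)*(k + 2)*(k + 4)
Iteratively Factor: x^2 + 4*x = (x + 4)*(x)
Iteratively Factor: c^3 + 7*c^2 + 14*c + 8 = (c + 1)*(c^2 + 6*c + 8) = (c + 1)*(c + 4)*(c + 2)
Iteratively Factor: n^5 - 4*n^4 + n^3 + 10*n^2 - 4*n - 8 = (n + 1)*(n^4 - 5*n^3 + 6*n^2 + 4*n - 8) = (n - 2)*(n + 1)*(n^3 - 3*n^2 + 4) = (n - 2)*(n + 1)^2*(n^2 - 4*n + 4) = (n - 2)^2*(n + 1)^2*(n - 2)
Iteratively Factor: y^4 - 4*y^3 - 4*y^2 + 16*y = (y + 2)*(y^3 - 6*y^2 + 8*y) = y*(y + 2)*(y^2 - 6*y + 8) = y*(y - 4)*(y + 2)*(y - 2)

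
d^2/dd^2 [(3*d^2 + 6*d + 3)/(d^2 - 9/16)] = 96*(512*d^3 + 1200*d^2 + 864*d + 225)/(4096*d^6 - 6912*d^4 + 3888*d^2 - 729)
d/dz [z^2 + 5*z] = 2*z + 5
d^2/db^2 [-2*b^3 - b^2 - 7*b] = -12*b - 2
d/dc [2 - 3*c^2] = -6*c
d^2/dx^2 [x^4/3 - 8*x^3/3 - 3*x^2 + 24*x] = 4*x^2 - 16*x - 6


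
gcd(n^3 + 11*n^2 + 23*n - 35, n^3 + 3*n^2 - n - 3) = n - 1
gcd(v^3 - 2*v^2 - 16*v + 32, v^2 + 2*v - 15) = 1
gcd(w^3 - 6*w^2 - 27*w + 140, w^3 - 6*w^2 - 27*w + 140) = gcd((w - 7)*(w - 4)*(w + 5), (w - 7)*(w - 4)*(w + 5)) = w^3 - 6*w^2 - 27*w + 140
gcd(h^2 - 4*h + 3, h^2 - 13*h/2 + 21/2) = h - 3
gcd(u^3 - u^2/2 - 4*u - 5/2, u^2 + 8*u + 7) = u + 1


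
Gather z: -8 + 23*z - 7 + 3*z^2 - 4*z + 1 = 3*z^2 + 19*z - 14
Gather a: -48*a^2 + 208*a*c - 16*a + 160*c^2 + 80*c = -48*a^2 + a*(208*c - 16) + 160*c^2 + 80*c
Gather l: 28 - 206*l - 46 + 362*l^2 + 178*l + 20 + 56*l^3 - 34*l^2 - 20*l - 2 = 56*l^3 + 328*l^2 - 48*l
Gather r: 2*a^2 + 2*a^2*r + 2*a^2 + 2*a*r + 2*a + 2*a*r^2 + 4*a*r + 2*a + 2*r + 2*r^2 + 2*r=4*a^2 + 4*a + r^2*(2*a + 2) + r*(2*a^2 + 6*a + 4)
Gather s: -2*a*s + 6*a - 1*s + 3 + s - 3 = -2*a*s + 6*a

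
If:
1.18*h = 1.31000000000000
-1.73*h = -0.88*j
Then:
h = 1.11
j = 2.18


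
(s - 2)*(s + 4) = s^2 + 2*s - 8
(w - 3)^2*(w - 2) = w^3 - 8*w^2 + 21*w - 18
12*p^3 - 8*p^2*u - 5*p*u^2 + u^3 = (-6*p + u)*(-p + u)*(2*p + u)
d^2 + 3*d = d*(d + 3)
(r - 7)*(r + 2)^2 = r^3 - 3*r^2 - 24*r - 28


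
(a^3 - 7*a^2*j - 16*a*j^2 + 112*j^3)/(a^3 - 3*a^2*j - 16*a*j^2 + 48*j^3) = (a - 7*j)/(a - 3*j)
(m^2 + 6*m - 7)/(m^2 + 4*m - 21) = (m - 1)/(m - 3)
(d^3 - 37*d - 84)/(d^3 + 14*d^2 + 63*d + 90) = (d^2 - 3*d - 28)/(d^2 + 11*d + 30)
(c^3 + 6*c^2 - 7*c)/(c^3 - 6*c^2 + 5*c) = (c + 7)/(c - 5)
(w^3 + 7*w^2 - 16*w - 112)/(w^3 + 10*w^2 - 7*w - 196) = (w + 4)/(w + 7)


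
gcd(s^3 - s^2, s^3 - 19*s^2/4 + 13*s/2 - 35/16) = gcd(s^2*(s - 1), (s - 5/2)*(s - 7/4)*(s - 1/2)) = 1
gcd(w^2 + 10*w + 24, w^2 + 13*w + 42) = w + 6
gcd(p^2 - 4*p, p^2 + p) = p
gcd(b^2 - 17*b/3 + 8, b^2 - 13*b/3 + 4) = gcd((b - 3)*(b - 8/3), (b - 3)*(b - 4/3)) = b - 3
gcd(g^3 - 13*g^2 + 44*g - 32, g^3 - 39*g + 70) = 1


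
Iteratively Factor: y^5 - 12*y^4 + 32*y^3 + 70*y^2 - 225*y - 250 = (y - 5)*(y^4 - 7*y^3 - 3*y^2 + 55*y + 50) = (y - 5)^2*(y^3 - 2*y^2 - 13*y - 10) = (y - 5)^2*(y + 1)*(y^2 - 3*y - 10) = (y - 5)^2*(y + 1)*(y + 2)*(y - 5)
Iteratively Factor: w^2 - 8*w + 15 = (w - 5)*(w - 3)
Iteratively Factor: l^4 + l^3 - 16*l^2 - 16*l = (l + 4)*(l^3 - 3*l^2 - 4*l) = l*(l + 4)*(l^2 - 3*l - 4) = l*(l + 1)*(l + 4)*(l - 4)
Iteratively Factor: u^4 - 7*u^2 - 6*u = (u)*(u^3 - 7*u - 6) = u*(u + 2)*(u^2 - 2*u - 3) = u*(u - 3)*(u + 2)*(u + 1)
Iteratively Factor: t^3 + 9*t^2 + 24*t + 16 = (t + 1)*(t^2 + 8*t + 16) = (t + 1)*(t + 4)*(t + 4)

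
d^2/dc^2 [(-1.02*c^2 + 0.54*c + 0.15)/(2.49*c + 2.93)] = (-3.5527136788005e-15*c - 23.532522)/(15.438249*c^3 + 54.498879*c^2 + 64.129203*c + 25.153757)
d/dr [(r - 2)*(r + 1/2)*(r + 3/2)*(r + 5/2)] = 4*r^3 + 15*r^2/2 - 13*r/2 - 77/8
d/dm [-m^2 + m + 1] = 1 - 2*m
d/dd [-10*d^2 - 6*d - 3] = -20*d - 6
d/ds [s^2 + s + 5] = 2*s + 1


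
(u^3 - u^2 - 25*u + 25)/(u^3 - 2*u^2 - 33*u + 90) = (u^2 + 4*u - 5)/(u^2 + 3*u - 18)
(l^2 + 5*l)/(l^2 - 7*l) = (l + 5)/(l - 7)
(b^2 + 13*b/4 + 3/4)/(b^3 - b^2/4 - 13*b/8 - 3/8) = 2*(b + 3)/(2*b^2 - b - 3)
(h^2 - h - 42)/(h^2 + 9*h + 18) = (h - 7)/(h + 3)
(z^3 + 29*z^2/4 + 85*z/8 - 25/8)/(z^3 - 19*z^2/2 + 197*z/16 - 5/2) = 2*(2*z^2 + 15*z + 25)/(4*z^2 - 37*z + 40)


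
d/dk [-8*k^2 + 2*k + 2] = 2 - 16*k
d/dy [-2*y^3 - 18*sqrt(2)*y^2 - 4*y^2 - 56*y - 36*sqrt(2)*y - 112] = -6*y^2 - 36*sqrt(2)*y - 8*y - 56 - 36*sqrt(2)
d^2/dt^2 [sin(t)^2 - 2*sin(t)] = 2*sin(t) + 2*cos(2*t)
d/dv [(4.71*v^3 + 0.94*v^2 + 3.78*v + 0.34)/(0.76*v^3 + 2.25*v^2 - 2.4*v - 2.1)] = (-1.77635683940025e-15*v^5 + 9.8831*v^4 - 28.3536*v^3 - 41.2092*v^2 - 5.478*v - 7.122)/(0.5776*v^6 + 3.42*v^5 + 1.4145*v^4 - 13.992*v^3 - 3.69*v^2 + 10.08*v + 4.41)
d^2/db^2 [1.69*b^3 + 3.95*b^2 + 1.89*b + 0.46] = 10.14*b + 7.9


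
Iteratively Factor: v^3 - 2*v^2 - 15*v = (v - 5)*(v^2 + 3*v) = (v - 5)*(v + 3)*(v)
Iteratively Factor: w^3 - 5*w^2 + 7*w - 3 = (w - 1)*(w^2 - 4*w + 3) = (w - 1)^2*(w - 3)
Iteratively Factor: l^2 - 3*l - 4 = (l - 4)*(l + 1)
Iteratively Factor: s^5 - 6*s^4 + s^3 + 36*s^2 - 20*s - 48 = (s - 4)*(s^4 - 2*s^3 - 7*s^2 + 8*s + 12) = (s - 4)*(s - 2)*(s^3 - 7*s - 6) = (s - 4)*(s - 2)*(s + 1)*(s^2 - s - 6) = (s - 4)*(s - 2)*(s + 1)*(s + 2)*(s - 3)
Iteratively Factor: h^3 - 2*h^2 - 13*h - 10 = (h - 5)*(h^2 + 3*h + 2) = (h - 5)*(h + 1)*(h + 2)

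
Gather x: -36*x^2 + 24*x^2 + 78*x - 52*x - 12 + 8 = -12*x^2 + 26*x - 4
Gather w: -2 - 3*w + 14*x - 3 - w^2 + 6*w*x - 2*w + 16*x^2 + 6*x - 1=-w^2 + w*(6*x - 5) + 16*x^2 + 20*x - 6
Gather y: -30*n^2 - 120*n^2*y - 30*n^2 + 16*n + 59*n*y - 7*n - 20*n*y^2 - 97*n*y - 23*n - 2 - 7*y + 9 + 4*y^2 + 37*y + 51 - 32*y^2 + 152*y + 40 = -60*n^2 - 14*n + y^2*(-20*n - 28) + y*(-120*n^2 - 38*n + 182) + 98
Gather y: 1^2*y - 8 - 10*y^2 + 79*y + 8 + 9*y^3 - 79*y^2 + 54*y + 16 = 9*y^3 - 89*y^2 + 134*y + 16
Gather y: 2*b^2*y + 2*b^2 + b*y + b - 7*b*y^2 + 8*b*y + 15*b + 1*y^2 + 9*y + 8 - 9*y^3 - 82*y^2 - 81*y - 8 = 2*b^2 + 16*b - 9*y^3 + y^2*(-7*b - 81) + y*(2*b^2 + 9*b - 72)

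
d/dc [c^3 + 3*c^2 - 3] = 3*c*(c + 2)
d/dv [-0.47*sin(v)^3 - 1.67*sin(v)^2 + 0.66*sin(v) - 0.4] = (-1.41*sin(v)^2 - 3.34*sin(v) + 0.66)*cos(v)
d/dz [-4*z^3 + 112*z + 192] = 112 - 12*z^2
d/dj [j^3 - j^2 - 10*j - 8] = 3*j^2 - 2*j - 10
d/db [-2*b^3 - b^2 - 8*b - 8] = -6*b^2 - 2*b - 8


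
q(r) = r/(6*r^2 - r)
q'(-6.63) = -0.00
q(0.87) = 0.24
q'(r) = r*(1 - 12*r)/(6*r^2 - r)^2 + 1/(6*r^2 - r)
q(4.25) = 0.04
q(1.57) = 0.12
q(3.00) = 0.06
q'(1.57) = -0.08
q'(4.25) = -0.01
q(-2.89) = -0.05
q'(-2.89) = -0.02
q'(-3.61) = -0.01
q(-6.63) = -0.02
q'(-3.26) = -0.01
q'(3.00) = -0.02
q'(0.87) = -0.34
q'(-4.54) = -0.01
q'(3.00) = -0.02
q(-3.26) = -0.05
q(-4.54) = -0.04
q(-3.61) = -0.04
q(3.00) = 0.06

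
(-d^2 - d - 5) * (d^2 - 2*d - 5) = -d^4 + d^3 + 2*d^2 + 15*d + 25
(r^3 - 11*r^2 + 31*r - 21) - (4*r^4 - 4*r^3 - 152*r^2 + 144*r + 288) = -4*r^4 + 5*r^3 + 141*r^2 - 113*r - 309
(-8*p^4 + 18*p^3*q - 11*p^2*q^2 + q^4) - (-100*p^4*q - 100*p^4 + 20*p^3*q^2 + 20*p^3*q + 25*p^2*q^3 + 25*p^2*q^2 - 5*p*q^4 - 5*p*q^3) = 100*p^4*q + 92*p^4 - 20*p^3*q^2 - 2*p^3*q - 25*p^2*q^3 - 36*p^2*q^2 + 5*p*q^4 + 5*p*q^3 + q^4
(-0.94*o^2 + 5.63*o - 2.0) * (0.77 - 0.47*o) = 0.4418*o^3 - 3.3699*o^2 + 5.2751*o - 1.54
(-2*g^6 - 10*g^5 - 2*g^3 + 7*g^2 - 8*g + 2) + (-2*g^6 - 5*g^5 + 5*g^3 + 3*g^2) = -4*g^6 - 15*g^5 + 3*g^3 + 10*g^2 - 8*g + 2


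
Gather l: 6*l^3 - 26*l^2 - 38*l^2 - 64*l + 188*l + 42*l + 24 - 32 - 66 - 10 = 6*l^3 - 64*l^2 + 166*l - 84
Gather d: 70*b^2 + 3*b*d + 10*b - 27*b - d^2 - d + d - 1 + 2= 70*b^2 + 3*b*d - 17*b - d^2 + 1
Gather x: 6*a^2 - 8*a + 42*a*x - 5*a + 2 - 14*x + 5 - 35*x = 6*a^2 - 13*a + x*(42*a - 49) + 7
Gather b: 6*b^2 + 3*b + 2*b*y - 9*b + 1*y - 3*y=6*b^2 + b*(2*y - 6) - 2*y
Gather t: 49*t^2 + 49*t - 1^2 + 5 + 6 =49*t^2 + 49*t + 10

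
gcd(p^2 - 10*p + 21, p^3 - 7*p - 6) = p - 3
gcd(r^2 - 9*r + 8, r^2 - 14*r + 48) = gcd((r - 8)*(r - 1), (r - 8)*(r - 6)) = r - 8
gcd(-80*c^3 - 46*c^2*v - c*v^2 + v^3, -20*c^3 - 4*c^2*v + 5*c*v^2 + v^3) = 10*c^2 + 7*c*v + v^2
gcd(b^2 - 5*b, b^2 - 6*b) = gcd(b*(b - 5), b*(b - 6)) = b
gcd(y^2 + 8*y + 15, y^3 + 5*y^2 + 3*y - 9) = y + 3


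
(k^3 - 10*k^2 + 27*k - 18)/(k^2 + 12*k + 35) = (k^3 - 10*k^2 + 27*k - 18)/(k^2 + 12*k + 35)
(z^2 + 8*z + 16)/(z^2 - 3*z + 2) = (z^2 + 8*z + 16)/(z^2 - 3*z + 2)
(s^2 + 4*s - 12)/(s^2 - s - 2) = (s + 6)/(s + 1)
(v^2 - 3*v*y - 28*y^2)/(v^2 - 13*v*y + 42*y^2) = (-v - 4*y)/(-v + 6*y)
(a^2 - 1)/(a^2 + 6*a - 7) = (a + 1)/(a + 7)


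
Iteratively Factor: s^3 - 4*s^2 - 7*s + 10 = (s - 5)*(s^2 + s - 2) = (s - 5)*(s - 1)*(s + 2)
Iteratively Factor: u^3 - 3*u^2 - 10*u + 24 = (u - 2)*(u^2 - u - 12) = (u - 2)*(u + 3)*(u - 4)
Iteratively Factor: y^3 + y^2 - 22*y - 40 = (y - 5)*(y^2 + 6*y + 8) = (y - 5)*(y + 4)*(y + 2)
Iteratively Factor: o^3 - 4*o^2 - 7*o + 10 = (o + 2)*(o^2 - 6*o + 5) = (o - 1)*(o + 2)*(o - 5)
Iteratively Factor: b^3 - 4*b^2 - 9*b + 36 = (b - 4)*(b^2 - 9) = (b - 4)*(b + 3)*(b - 3)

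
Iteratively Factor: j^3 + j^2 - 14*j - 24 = (j + 2)*(j^2 - j - 12) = (j + 2)*(j + 3)*(j - 4)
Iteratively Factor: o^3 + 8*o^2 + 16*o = (o + 4)*(o^2 + 4*o) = o*(o + 4)*(o + 4)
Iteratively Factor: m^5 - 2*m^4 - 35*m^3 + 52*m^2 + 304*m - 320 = (m - 1)*(m^4 - m^3 - 36*m^2 + 16*m + 320) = (m - 1)*(m + 4)*(m^3 - 5*m^2 - 16*m + 80) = (m - 4)*(m - 1)*(m + 4)*(m^2 - m - 20) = (m - 5)*(m - 4)*(m - 1)*(m + 4)*(m + 4)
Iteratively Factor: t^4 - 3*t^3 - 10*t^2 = (t)*(t^3 - 3*t^2 - 10*t) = t*(t + 2)*(t^2 - 5*t) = t*(t - 5)*(t + 2)*(t)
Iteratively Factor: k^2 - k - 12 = (k + 3)*(k - 4)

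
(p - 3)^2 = p^2 - 6*p + 9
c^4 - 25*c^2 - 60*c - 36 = (c - 6)*(c + 1)*(c + 2)*(c + 3)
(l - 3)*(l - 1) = l^2 - 4*l + 3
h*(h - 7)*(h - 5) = h^3 - 12*h^2 + 35*h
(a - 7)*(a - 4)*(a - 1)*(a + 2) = a^4 - 10*a^3 + 15*a^2 + 50*a - 56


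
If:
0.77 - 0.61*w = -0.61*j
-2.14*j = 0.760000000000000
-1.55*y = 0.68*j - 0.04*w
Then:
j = -0.36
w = 0.91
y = 0.18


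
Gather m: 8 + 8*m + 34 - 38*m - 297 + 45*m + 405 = 15*m + 150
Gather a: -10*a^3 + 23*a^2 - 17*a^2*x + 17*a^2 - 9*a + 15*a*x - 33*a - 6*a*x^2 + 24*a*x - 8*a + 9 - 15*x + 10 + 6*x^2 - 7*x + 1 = -10*a^3 + a^2*(40 - 17*x) + a*(-6*x^2 + 39*x - 50) + 6*x^2 - 22*x + 20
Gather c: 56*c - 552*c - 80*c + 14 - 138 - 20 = -576*c - 144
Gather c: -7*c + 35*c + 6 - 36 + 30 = 28*c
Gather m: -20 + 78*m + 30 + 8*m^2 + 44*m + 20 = 8*m^2 + 122*m + 30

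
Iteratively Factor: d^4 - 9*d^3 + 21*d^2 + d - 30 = (d - 3)*(d^3 - 6*d^2 + 3*d + 10) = (d - 5)*(d - 3)*(d^2 - d - 2) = (d - 5)*(d - 3)*(d - 2)*(d + 1)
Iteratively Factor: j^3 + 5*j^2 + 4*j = (j)*(j^2 + 5*j + 4) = j*(j + 1)*(j + 4)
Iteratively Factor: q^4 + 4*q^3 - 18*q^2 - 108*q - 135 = (q - 5)*(q^3 + 9*q^2 + 27*q + 27) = (q - 5)*(q + 3)*(q^2 + 6*q + 9) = (q - 5)*(q + 3)^2*(q + 3)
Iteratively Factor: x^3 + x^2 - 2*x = (x + 2)*(x^2 - x) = x*(x + 2)*(x - 1)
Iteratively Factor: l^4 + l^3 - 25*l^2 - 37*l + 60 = (l + 3)*(l^3 - 2*l^2 - 19*l + 20) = (l - 1)*(l + 3)*(l^2 - l - 20) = (l - 5)*(l - 1)*(l + 3)*(l + 4)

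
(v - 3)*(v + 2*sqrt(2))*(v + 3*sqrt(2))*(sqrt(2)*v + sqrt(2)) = sqrt(2)*v^4 - 2*sqrt(2)*v^3 + 10*v^3 - 20*v^2 + 9*sqrt(2)*v^2 - 24*sqrt(2)*v - 30*v - 36*sqrt(2)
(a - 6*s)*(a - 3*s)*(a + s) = a^3 - 8*a^2*s + 9*a*s^2 + 18*s^3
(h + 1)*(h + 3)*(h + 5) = h^3 + 9*h^2 + 23*h + 15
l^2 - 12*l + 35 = (l - 7)*(l - 5)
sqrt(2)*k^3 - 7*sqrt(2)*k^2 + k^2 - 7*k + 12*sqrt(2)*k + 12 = (k - 4)*(k - 3)*(sqrt(2)*k + 1)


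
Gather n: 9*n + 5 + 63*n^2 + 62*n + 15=63*n^2 + 71*n + 20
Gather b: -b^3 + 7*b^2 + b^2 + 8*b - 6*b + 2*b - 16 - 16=-b^3 + 8*b^2 + 4*b - 32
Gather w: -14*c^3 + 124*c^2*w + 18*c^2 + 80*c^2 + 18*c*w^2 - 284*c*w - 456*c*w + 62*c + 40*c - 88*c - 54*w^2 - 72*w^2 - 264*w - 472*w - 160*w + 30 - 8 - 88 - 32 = -14*c^3 + 98*c^2 + 14*c + w^2*(18*c - 126) + w*(124*c^2 - 740*c - 896) - 98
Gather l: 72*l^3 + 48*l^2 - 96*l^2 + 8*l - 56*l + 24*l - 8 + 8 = 72*l^3 - 48*l^2 - 24*l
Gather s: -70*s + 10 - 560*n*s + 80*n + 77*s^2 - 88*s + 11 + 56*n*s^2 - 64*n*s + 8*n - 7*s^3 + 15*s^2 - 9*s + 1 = 88*n - 7*s^3 + s^2*(56*n + 92) + s*(-624*n - 167) + 22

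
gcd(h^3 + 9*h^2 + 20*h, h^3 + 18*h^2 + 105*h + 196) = h + 4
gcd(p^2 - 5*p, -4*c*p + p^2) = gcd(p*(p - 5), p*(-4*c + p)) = p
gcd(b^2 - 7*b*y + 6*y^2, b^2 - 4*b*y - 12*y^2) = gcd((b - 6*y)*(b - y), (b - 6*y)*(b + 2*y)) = -b + 6*y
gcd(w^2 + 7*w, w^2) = w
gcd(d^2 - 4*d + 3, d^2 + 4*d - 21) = d - 3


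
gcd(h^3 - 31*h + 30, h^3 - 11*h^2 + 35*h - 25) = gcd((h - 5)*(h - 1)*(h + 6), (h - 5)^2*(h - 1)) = h^2 - 6*h + 5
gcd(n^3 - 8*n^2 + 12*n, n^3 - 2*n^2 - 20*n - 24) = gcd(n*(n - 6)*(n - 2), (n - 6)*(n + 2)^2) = n - 6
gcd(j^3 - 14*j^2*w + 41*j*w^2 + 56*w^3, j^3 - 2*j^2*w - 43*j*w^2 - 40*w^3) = -j^2 + 7*j*w + 8*w^2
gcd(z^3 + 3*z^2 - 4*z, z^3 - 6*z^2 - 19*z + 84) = z + 4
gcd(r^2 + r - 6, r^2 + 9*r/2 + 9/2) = r + 3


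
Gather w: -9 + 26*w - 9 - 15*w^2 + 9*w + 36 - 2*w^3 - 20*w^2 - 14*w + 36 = -2*w^3 - 35*w^2 + 21*w + 54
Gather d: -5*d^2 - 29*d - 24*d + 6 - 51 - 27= -5*d^2 - 53*d - 72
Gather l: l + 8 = l + 8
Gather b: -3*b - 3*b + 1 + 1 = 2 - 6*b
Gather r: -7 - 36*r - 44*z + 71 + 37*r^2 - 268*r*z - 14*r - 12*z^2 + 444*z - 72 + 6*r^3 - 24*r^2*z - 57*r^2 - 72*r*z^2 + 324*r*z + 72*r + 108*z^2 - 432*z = 6*r^3 + r^2*(-24*z - 20) + r*(-72*z^2 + 56*z + 22) + 96*z^2 - 32*z - 8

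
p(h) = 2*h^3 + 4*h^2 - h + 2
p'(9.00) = 557.00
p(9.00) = 1775.00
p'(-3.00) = 29.00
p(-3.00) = -13.00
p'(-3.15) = 33.34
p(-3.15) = -17.67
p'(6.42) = 297.66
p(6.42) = 689.66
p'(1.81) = 33.14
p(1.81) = 25.15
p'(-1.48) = 0.30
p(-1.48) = 5.76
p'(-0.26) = -2.67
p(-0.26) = 2.50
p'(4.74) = 171.73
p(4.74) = 300.12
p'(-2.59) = 18.53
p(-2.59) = -3.33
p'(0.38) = 2.91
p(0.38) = 2.31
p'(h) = 6*h^2 + 8*h - 1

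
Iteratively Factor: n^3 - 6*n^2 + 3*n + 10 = (n - 2)*(n^2 - 4*n - 5) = (n - 5)*(n - 2)*(n + 1)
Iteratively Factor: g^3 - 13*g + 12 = (g - 1)*(g^2 + g - 12) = (g - 1)*(g + 4)*(g - 3)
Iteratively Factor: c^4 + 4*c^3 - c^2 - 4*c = (c - 1)*(c^3 + 5*c^2 + 4*c) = (c - 1)*(c + 1)*(c^2 + 4*c) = c*(c - 1)*(c + 1)*(c + 4)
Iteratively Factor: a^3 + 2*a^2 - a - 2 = (a - 1)*(a^2 + 3*a + 2) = (a - 1)*(a + 1)*(a + 2)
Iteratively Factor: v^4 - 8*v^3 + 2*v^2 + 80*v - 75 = (v - 5)*(v^3 - 3*v^2 - 13*v + 15) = (v - 5)^2*(v^2 + 2*v - 3) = (v - 5)^2*(v - 1)*(v + 3)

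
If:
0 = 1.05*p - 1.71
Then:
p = 1.63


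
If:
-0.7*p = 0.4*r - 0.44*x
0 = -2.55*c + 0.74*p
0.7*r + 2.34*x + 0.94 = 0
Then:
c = 0.736742697078832*x + 0.222681072428972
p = 2.53877551020408*x + 0.76734693877551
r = -3.34285714285714*x - 1.34285714285714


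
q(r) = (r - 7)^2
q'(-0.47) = -14.94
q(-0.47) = 55.80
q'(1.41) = -11.18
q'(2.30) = -9.40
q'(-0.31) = -14.62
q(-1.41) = 70.73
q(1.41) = 31.25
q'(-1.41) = -16.82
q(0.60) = 40.96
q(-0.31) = 53.44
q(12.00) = 25.00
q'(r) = 2*r - 14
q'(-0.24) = -14.48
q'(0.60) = -12.80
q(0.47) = 42.64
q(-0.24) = 52.42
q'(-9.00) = -32.00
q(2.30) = 22.09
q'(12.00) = 10.00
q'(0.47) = -13.06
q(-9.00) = 256.00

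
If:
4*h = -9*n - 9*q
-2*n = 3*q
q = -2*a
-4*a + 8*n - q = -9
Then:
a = -9/22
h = 81/88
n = -27/22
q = 9/11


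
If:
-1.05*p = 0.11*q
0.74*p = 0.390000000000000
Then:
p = 0.53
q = -5.03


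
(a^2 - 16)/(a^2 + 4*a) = (a - 4)/a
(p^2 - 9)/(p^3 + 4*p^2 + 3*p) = (p - 3)/(p*(p + 1))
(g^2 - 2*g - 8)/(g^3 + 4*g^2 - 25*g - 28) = (g + 2)/(g^2 + 8*g + 7)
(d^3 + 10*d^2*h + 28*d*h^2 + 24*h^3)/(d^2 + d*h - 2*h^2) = (d^2 + 8*d*h + 12*h^2)/(d - h)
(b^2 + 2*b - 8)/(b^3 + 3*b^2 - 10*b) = (b + 4)/(b*(b + 5))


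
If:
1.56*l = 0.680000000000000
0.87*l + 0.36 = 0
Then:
No Solution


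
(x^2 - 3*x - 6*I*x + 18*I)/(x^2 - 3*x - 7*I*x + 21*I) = (x - 6*I)/(x - 7*I)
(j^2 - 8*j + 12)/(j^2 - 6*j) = (j - 2)/j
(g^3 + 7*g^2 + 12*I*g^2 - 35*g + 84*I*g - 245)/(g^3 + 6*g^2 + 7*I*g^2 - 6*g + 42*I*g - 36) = (g^3 + g^2*(7 + 12*I) + g*(-35 + 84*I) - 245)/(g^3 + g^2*(6 + 7*I) + g*(-6 + 42*I) - 36)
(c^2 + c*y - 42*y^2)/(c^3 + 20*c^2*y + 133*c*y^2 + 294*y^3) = (c - 6*y)/(c^2 + 13*c*y + 42*y^2)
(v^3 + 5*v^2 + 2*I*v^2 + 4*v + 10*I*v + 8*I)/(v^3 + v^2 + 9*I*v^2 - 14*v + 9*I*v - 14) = (v + 4)/(v + 7*I)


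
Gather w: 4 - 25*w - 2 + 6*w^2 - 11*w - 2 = 6*w^2 - 36*w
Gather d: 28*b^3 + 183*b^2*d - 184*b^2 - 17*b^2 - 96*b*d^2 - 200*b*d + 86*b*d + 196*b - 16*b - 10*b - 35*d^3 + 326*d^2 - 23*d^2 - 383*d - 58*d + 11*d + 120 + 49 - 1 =28*b^3 - 201*b^2 + 170*b - 35*d^3 + d^2*(303 - 96*b) + d*(183*b^2 - 114*b - 430) + 168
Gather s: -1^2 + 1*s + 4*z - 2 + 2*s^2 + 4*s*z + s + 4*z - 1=2*s^2 + s*(4*z + 2) + 8*z - 4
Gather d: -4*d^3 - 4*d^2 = -4*d^3 - 4*d^2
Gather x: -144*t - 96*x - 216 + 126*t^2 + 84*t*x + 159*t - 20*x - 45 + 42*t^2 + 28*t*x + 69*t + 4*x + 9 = 168*t^2 + 84*t + x*(112*t - 112) - 252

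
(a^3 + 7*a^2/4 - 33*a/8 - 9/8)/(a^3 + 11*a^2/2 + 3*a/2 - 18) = (a + 1/4)/(a + 4)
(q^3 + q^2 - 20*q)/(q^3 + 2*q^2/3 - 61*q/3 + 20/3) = 3*q/(3*q - 1)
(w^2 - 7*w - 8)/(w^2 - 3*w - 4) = (w - 8)/(w - 4)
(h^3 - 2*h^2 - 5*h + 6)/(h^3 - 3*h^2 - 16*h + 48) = (h^2 + h - 2)/(h^2 - 16)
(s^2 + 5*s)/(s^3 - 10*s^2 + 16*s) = (s + 5)/(s^2 - 10*s + 16)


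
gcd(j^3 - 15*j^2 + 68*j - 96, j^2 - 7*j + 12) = j^2 - 7*j + 12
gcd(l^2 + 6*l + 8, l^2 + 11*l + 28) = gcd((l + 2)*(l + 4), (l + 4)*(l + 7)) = l + 4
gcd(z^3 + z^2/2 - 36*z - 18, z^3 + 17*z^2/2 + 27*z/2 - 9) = z + 6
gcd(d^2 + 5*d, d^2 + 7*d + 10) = d + 5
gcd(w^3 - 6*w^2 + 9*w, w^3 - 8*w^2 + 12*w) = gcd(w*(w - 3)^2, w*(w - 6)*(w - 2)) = w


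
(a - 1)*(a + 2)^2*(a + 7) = a^4 + 10*a^3 + 21*a^2 - 4*a - 28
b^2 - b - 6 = (b - 3)*(b + 2)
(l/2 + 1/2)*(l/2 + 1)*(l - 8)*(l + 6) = l^4/4 + l^3/4 - 13*l^2 - 37*l - 24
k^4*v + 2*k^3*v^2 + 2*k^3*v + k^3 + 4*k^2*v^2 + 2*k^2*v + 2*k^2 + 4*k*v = k*(k + 2)*(k + 2*v)*(k*v + 1)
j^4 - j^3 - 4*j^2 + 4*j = j*(j - 2)*(j - 1)*(j + 2)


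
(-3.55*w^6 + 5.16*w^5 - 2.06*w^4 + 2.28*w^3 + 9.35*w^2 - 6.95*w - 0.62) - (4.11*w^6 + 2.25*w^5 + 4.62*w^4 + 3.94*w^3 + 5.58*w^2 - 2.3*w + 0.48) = -7.66*w^6 + 2.91*w^5 - 6.68*w^4 - 1.66*w^3 + 3.77*w^2 - 4.65*w - 1.1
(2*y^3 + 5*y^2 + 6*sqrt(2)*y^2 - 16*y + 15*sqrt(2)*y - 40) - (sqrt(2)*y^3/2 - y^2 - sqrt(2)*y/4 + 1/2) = -sqrt(2)*y^3/2 + 2*y^3 + 6*y^2 + 6*sqrt(2)*y^2 - 16*y + 61*sqrt(2)*y/4 - 81/2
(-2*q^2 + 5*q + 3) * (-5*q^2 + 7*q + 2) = 10*q^4 - 39*q^3 + 16*q^2 + 31*q + 6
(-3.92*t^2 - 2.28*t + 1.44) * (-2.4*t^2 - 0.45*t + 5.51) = 9.408*t^4 + 7.236*t^3 - 24.0292*t^2 - 13.2108*t + 7.9344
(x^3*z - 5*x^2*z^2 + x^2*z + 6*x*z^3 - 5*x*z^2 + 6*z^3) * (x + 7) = x^4*z - 5*x^3*z^2 + 8*x^3*z + 6*x^2*z^3 - 40*x^2*z^2 + 7*x^2*z + 48*x*z^3 - 35*x*z^2 + 42*z^3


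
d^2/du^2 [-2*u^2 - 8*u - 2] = -4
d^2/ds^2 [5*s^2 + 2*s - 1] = 10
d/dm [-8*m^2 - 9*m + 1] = -16*m - 9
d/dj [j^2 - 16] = 2*j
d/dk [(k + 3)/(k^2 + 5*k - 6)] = (k^2 + 5*k - (k + 3)*(2*k + 5) - 6)/(k^2 + 5*k - 6)^2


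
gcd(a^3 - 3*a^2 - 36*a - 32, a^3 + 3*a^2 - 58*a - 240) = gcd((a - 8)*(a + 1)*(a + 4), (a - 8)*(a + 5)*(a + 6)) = a - 8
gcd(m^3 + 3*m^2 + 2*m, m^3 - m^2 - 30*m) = m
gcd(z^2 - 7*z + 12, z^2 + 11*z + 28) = 1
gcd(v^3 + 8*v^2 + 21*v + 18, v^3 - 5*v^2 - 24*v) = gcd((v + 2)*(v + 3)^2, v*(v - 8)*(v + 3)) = v + 3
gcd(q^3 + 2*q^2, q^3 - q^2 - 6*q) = q^2 + 2*q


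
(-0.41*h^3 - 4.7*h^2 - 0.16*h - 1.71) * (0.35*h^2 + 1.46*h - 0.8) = -0.1435*h^5 - 2.2436*h^4 - 6.59*h^3 + 2.9279*h^2 - 2.3686*h + 1.368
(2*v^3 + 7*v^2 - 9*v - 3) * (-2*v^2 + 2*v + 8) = -4*v^5 - 10*v^4 + 48*v^3 + 44*v^2 - 78*v - 24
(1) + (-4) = -3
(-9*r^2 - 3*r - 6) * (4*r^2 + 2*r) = -36*r^4 - 30*r^3 - 30*r^2 - 12*r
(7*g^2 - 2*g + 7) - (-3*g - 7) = 7*g^2 + g + 14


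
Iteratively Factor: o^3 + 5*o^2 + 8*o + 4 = (o + 2)*(o^2 + 3*o + 2) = (o + 1)*(o + 2)*(o + 2)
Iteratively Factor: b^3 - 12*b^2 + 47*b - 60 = (b - 5)*(b^2 - 7*b + 12) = (b - 5)*(b - 3)*(b - 4)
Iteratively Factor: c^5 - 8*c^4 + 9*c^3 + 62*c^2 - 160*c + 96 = (c - 2)*(c^4 - 6*c^3 - 3*c^2 + 56*c - 48) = (c - 2)*(c - 1)*(c^3 - 5*c^2 - 8*c + 48) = (c - 4)*(c - 2)*(c - 1)*(c^2 - c - 12) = (c - 4)^2*(c - 2)*(c - 1)*(c + 3)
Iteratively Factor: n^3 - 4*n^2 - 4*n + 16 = (n - 4)*(n^2 - 4) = (n - 4)*(n - 2)*(n + 2)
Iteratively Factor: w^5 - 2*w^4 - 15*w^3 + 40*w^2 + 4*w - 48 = (w - 2)*(w^4 - 15*w^2 + 10*w + 24) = (w - 2)*(w + 1)*(w^3 - w^2 - 14*w + 24) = (w - 3)*(w - 2)*(w + 1)*(w^2 + 2*w - 8) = (w - 3)*(w - 2)*(w + 1)*(w + 4)*(w - 2)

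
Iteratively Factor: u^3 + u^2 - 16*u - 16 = (u - 4)*(u^2 + 5*u + 4) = (u - 4)*(u + 4)*(u + 1)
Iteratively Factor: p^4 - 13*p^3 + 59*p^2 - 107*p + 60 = (p - 3)*(p^3 - 10*p^2 + 29*p - 20) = (p - 3)*(p - 1)*(p^2 - 9*p + 20) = (p - 4)*(p - 3)*(p - 1)*(p - 5)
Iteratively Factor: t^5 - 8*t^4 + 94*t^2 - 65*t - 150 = (t + 1)*(t^4 - 9*t^3 + 9*t^2 + 85*t - 150) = (t + 1)*(t + 3)*(t^3 - 12*t^2 + 45*t - 50) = (t - 5)*(t + 1)*(t + 3)*(t^2 - 7*t + 10) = (t - 5)^2*(t + 1)*(t + 3)*(t - 2)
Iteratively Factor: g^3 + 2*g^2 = (g)*(g^2 + 2*g) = g^2*(g + 2)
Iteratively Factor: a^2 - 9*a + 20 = (a - 5)*(a - 4)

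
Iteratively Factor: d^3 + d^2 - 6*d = (d - 2)*(d^2 + 3*d) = (d - 2)*(d + 3)*(d)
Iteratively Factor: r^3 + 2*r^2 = (r)*(r^2 + 2*r) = r*(r + 2)*(r)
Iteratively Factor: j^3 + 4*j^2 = (j + 4)*(j^2) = j*(j + 4)*(j)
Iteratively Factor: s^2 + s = (s + 1)*(s)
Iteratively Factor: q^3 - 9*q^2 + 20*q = (q)*(q^2 - 9*q + 20) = q*(q - 4)*(q - 5)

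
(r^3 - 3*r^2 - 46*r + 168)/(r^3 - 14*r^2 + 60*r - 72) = (r^2 + 3*r - 28)/(r^2 - 8*r + 12)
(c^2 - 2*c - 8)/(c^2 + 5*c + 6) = (c - 4)/(c + 3)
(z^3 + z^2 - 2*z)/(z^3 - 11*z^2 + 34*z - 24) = z*(z + 2)/(z^2 - 10*z + 24)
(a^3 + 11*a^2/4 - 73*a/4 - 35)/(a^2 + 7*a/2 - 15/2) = (4*a^2 - 9*a - 28)/(2*(2*a - 3))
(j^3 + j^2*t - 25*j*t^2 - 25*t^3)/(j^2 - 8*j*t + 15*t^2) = (-j^2 - 6*j*t - 5*t^2)/(-j + 3*t)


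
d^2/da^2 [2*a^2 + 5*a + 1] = 4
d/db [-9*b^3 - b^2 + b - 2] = -27*b^2 - 2*b + 1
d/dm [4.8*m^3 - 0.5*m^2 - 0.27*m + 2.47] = 14.4*m^2 - 1.0*m - 0.27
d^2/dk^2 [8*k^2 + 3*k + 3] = 16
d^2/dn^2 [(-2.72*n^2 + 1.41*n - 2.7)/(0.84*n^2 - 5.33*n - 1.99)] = (1.77635683940025e-15*n^4 - 22.366176*n^3 - 38.7112320000001*n^2 + 86.672376*n - 213.888538)/(0.592704*n^6 - 11.282544*n^5 + 67.377996*n^4 - 97.961669*n^3 - 159.621681*n^2 - 63.321999*n - 7.880599)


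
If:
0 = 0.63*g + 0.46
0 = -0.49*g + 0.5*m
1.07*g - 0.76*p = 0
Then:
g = -0.73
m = -0.72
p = -1.03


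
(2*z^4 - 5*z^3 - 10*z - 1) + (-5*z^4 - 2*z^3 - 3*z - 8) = -3*z^4 - 7*z^3 - 13*z - 9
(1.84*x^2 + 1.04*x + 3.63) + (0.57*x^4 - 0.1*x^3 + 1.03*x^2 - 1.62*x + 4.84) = 0.57*x^4 - 0.1*x^3 + 2.87*x^2 - 0.58*x + 8.47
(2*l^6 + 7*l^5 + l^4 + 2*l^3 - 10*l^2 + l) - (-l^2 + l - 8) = 2*l^6 + 7*l^5 + l^4 + 2*l^3 - 9*l^2 + 8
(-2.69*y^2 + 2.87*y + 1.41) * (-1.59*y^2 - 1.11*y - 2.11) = 4.2771*y^4 - 1.5774*y^3 + 0.2483*y^2 - 7.6208*y - 2.9751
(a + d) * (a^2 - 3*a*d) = a^3 - 2*a^2*d - 3*a*d^2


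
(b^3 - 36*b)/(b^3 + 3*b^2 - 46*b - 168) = b*(b - 6)/(b^2 - 3*b - 28)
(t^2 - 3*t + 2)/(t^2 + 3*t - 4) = (t - 2)/(t + 4)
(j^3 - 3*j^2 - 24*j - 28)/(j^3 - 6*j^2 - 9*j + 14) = (j + 2)/(j - 1)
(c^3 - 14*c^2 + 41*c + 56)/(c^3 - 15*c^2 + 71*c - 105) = (c^2 - 7*c - 8)/(c^2 - 8*c + 15)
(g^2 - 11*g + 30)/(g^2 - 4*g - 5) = (g - 6)/(g + 1)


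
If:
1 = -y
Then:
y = -1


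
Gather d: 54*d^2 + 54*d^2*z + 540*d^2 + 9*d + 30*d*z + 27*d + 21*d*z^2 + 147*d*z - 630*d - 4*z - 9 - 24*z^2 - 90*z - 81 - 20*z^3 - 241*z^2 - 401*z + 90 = d^2*(54*z + 594) + d*(21*z^2 + 177*z - 594) - 20*z^3 - 265*z^2 - 495*z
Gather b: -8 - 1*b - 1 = -b - 9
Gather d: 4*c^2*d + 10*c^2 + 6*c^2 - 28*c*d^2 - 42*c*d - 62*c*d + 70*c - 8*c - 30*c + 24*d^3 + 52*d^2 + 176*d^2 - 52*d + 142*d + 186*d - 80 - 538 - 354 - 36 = 16*c^2 + 32*c + 24*d^3 + d^2*(228 - 28*c) + d*(4*c^2 - 104*c + 276) - 1008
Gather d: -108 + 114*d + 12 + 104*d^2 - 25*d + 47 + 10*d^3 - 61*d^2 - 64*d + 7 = 10*d^3 + 43*d^2 + 25*d - 42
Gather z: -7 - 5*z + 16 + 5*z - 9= 0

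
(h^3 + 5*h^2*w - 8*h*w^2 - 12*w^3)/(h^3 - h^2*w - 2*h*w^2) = (h + 6*w)/h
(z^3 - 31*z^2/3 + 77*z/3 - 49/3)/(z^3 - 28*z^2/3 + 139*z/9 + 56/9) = 3*(3*z^2 - 10*z + 7)/(9*z^2 - 21*z - 8)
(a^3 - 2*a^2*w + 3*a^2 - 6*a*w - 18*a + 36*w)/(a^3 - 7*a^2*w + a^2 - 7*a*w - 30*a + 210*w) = (-a^2 + 2*a*w + 3*a - 6*w)/(-a^2 + 7*a*w + 5*a - 35*w)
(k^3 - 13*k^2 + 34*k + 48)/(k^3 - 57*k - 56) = (k - 6)/(k + 7)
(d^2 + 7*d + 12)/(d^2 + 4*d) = (d + 3)/d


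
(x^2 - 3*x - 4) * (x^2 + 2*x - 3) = x^4 - x^3 - 13*x^2 + x + 12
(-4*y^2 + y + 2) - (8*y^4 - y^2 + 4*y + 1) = -8*y^4 - 3*y^2 - 3*y + 1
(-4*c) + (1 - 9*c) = 1 - 13*c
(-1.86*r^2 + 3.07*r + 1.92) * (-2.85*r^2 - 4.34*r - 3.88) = 5.301*r^4 - 0.677099999999999*r^3 - 11.579*r^2 - 20.2444*r - 7.4496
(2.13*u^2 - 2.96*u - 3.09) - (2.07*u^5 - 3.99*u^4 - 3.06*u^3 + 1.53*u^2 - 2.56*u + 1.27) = -2.07*u^5 + 3.99*u^4 + 3.06*u^3 + 0.6*u^2 - 0.4*u - 4.36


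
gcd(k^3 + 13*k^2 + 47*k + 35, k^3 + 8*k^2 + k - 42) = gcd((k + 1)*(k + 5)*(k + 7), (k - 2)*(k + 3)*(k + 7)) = k + 7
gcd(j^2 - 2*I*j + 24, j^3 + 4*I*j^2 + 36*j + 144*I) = j^2 - 2*I*j + 24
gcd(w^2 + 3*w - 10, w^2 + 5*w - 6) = 1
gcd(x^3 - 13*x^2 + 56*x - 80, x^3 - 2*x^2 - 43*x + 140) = x^2 - 9*x + 20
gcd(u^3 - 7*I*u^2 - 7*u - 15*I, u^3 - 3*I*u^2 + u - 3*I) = u^2 - 2*I*u + 3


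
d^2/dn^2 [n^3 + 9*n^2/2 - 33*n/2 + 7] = 6*n + 9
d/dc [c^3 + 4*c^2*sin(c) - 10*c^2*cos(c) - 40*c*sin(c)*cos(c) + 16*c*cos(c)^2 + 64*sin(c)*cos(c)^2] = 10*c^2*sin(c) + 4*c^2*cos(c) + 3*c^2 + 8*c*sin(c) - 16*c*sin(2*c) - 20*c*cos(c) - 40*c*cos(2*c) - 20*sin(2*c) + 16*cos(c) + 8*cos(2*c) + 48*cos(3*c) + 8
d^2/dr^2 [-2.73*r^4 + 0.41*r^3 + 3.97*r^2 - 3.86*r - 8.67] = -32.76*r^2 + 2.46*r + 7.94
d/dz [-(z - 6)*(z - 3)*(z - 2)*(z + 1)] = 2*z*(-2*z^2 + 15*z - 25)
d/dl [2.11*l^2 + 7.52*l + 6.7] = 4.22*l + 7.52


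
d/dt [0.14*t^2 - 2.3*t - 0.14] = 0.28*t - 2.3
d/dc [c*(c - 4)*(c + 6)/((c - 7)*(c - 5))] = (c^4 - 24*c^3 + 105*c^2 + 140*c - 840)/(c^4 - 24*c^3 + 214*c^2 - 840*c + 1225)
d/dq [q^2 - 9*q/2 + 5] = 2*q - 9/2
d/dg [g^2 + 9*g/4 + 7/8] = 2*g + 9/4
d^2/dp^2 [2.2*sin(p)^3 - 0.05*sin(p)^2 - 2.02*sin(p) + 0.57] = 0.370000000000003*sin(p) + 4.95*sin(3*p) - 0.1*cos(2*p)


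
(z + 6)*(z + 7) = z^2 + 13*z + 42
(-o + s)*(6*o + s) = -6*o^2 + 5*o*s + s^2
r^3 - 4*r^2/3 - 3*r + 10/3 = (r - 2)*(r - 1)*(r + 5/3)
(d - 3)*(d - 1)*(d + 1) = d^3 - 3*d^2 - d + 3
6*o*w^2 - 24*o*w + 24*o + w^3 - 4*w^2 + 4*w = (6*o + w)*(w - 2)^2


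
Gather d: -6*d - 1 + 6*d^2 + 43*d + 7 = 6*d^2 + 37*d + 6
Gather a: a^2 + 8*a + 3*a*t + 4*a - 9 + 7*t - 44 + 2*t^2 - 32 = a^2 + a*(3*t + 12) + 2*t^2 + 7*t - 85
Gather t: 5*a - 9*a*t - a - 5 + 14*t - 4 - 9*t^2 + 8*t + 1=4*a - 9*t^2 + t*(22 - 9*a) - 8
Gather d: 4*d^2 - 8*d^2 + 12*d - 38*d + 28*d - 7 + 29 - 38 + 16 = -4*d^2 + 2*d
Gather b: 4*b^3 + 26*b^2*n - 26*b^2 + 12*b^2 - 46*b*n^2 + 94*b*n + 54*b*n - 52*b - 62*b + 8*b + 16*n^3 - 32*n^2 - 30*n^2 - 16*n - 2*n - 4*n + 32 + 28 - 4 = 4*b^3 + b^2*(26*n - 14) + b*(-46*n^2 + 148*n - 106) + 16*n^3 - 62*n^2 - 22*n + 56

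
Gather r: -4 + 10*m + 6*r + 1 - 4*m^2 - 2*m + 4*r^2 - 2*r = -4*m^2 + 8*m + 4*r^2 + 4*r - 3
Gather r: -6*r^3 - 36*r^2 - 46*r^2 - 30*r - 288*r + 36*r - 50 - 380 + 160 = -6*r^3 - 82*r^2 - 282*r - 270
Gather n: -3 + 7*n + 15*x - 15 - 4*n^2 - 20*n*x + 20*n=-4*n^2 + n*(27 - 20*x) + 15*x - 18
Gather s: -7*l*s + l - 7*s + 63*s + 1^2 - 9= l + s*(56 - 7*l) - 8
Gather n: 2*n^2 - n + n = 2*n^2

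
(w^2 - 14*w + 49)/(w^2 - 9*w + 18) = (w^2 - 14*w + 49)/(w^2 - 9*w + 18)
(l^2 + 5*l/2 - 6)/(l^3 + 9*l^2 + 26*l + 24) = (l - 3/2)/(l^2 + 5*l + 6)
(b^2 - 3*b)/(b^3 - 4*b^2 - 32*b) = (3 - b)/(-b^2 + 4*b + 32)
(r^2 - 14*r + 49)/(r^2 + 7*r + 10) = (r^2 - 14*r + 49)/(r^2 + 7*r + 10)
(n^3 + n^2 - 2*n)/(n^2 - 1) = n*(n + 2)/(n + 1)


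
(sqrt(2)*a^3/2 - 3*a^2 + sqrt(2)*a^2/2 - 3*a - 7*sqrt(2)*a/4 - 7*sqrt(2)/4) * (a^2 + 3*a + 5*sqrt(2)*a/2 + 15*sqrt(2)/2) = sqrt(2)*a^5/2 - a^4/2 + 2*sqrt(2)*a^4 - 31*sqrt(2)*a^3/4 - 2*a^3 - 37*sqrt(2)*a^2 - 41*a^2/4 - 111*sqrt(2)*a/4 - 35*a - 105/4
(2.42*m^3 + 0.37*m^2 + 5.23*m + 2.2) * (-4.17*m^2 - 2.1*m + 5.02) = -10.0914*m^5 - 6.6249*m^4 - 10.4377*m^3 - 18.2996*m^2 + 21.6346*m + 11.044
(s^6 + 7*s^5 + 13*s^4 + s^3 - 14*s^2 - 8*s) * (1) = s^6 + 7*s^5 + 13*s^4 + s^3 - 14*s^2 - 8*s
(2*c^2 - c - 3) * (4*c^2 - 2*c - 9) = 8*c^4 - 8*c^3 - 28*c^2 + 15*c + 27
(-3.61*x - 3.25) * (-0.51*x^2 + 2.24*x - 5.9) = 1.8411*x^3 - 6.4289*x^2 + 14.019*x + 19.175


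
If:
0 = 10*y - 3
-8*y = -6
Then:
No Solution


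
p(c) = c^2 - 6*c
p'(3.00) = 0.00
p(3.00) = -9.00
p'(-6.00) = -18.00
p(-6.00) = 72.00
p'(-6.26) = -18.52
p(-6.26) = 76.75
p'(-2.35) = -10.70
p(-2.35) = 19.62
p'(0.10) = -5.80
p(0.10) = -0.59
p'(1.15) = -3.70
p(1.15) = -5.58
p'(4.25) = 2.50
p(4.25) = -7.44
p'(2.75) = -0.50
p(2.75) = -8.94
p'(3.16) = 0.32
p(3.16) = -8.97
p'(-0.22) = -6.44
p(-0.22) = 1.37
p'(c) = 2*c - 6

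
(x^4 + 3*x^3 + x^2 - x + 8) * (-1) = -x^4 - 3*x^3 - x^2 + x - 8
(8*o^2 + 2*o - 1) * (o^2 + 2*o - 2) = 8*o^4 + 18*o^3 - 13*o^2 - 6*o + 2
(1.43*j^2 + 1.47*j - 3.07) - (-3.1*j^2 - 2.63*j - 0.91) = 4.53*j^2 + 4.1*j - 2.16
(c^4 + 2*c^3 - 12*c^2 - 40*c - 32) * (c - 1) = c^5 + c^4 - 14*c^3 - 28*c^2 + 8*c + 32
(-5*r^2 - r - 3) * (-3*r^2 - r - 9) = 15*r^4 + 8*r^3 + 55*r^2 + 12*r + 27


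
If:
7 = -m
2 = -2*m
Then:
No Solution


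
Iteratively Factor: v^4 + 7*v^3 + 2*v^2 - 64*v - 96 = (v + 4)*(v^3 + 3*v^2 - 10*v - 24) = (v - 3)*(v + 4)*(v^2 + 6*v + 8) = (v - 3)*(v + 2)*(v + 4)*(v + 4)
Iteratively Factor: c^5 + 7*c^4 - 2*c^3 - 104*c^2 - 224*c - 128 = (c + 4)*(c^4 + 3*c^3 - 14*c^2 - 48*c - 32) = (c + 1)*(c + 4)*(c^3 + 2*c^2 - 16*c - 32) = (c - 4)*(c + 1)*(c + 4)*(c^2 + 6*c + 8) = (c - 4)*(c + 1)*(c + 2)*(c + 4)*(c + 4)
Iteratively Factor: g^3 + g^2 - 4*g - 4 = (g + 2)*(g^2 - g - 2) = (g + 1)*(g + 2)*(g - 2)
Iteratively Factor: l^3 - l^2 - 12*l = (l - 4)*(l^2 + 3*l) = l*(l - 4)*(l + 3)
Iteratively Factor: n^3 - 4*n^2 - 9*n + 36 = (n - 3)*(n^2 - n - 12) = (n - 3)*(n + 3)*(n - 4)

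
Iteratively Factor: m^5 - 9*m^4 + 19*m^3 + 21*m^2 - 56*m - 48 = (m + 1)*(m^4 - 10*m^3 + 29*m^2 - 8*m - 48) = (m - 3)*(m + 1)*(m^3 - 7*m^2 + 8*m + 16) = (m - 4)*(m - 3)*(m + 1)*(m^2 - 3*m - 4) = (m - 4)*(m - 3)*(m + 1)^2*(m - 4)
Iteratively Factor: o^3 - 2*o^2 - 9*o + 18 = (o - 3)*(o^2 + o - 6) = (o - 3)*(o + 3)*(o - 2)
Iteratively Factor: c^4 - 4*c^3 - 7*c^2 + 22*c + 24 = (c - 4)*(c^3 - 7*c - 6) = (c - 4)*(c + 2)*(c^2 - 2*c - 3) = (c - 4)*(c + 1)*(c + 2)*(c - 3)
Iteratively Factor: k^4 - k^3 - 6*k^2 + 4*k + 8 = (k + 2)*(k^3 - 3*k^2 + 4) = (k + 1)*(k + 2)*(k^2 - 4*k + 4) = (k - 2)*(k + 1)*(k + 2)*(k - 2)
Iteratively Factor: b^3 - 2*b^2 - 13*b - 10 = (b + 2)*(b^2 - 4*b - 5) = (b - 5)*(b + 2)*(b + 1)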